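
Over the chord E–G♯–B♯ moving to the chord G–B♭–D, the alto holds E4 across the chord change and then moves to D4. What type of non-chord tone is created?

The harmony at that moment is G minor triad (G, B♭, D); E4 is not a chord tone.
It is held over (the same pitch as the preceding E4) and left by step down to D4.
Held over from the previous chord and resolving down by step — a suspension.

E4 is a suspension.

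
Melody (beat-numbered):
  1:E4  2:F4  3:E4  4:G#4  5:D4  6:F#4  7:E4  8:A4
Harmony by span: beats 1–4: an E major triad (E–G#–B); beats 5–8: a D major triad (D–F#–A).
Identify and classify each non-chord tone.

F4 (beat 2) — neighbor tone; E4 (beat 7) — escape tone.

The harmony at that moment is E major triad (E, G#, B); F4 is not a chord tone.
It is approached by step up from E4 and left by step down to E4.
Step away and step back to the same note — a neighbor tone (upper neighbor).
The harmony at that moment is D major triad (D, F#, A); E4 is not a chord tone.
It is approached by step down from F#4 and left by leap up to A4.
Step in, leap out — an escape tone.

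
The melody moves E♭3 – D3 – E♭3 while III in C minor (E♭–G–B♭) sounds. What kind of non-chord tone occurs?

D3 is a neighbor tone.

The harmony at that moment is E♭ major triad (E♭, G, B♭); D3 is not a chord tone.
It is approached by step down from E♭3 and left by step up to E♭3.
Step away and step back to the same note — a neighbor tone (lower neighbor).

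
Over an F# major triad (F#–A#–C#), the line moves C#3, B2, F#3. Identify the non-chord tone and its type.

The harmony at that moment is F# major triad (F#, A#, C#); B2 is not a chord tone.
It is approached by step down from C#3 and left by leap up to F#3.
Step in, leap out — an escape tone.

B2 is an escape tone.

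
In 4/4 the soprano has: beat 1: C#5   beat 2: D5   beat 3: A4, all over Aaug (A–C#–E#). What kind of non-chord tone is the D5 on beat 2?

The harmony at that moment is A augmented triad (A, C#, E#); D5 is not a chord tone.
It is approached by step up from C#5 and left by leap down to A4.
Step in, leap out, on a weak beat — an escape tone.

Escape tone.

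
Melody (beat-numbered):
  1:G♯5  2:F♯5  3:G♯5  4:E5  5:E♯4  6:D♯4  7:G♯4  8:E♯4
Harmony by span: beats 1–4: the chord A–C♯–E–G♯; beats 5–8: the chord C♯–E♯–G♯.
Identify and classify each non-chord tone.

The harmony at that moment is A major seventh chord (A, C♯, E, G♯); F♯5 is not a chord tone.
It is approached by step down from G♯5 and left by step up to G♯5.
Step away and step back to the same note — a neighbor tone (lower neighbor).
The harmony at that moment is C♯ major triad (C♯, E♯, G♯); D♯4 is not a chord tone.
It is approached by step down from E♯4 and left by leap up to G♯4.
Step in, leap out — an escape tone.

F♯5 (beat 2) — neighbor tone; D♯4 (beat 6) — escape tone.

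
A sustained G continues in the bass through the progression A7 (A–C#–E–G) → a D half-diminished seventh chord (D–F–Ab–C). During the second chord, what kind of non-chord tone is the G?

The harmony at that moment is D half-diminished seventh chord (D, F, Ab, C); G is not a chord tone.
It is held over (the same pitch as the preceding G) and then sustained as the same pitch into the next harmony.
Sustained through a change of harmony — a pedal tone.

Pedal tone (pedal point).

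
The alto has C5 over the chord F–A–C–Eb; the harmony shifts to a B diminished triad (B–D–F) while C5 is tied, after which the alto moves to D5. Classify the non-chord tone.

The harmony at that moment is B diminished triad (B, D, F); C5 is not a chord tone.
It is held over (the same pitch as the preceding C5) and left by step up to D5.
Held over from the previous chord and resolving up by step — a retardation.

C5 is a retardation.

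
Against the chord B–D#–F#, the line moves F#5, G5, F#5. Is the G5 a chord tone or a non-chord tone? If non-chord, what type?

The harmony at that moment is B major triad (B, D#, F#); G5 is not a chord tone.
It is approached by step up from F#5 and left by step down to F#5.
Step away and step back to the same note — a neighbor tone (upper neighbor).

Non-chord tone — a neighbor tone.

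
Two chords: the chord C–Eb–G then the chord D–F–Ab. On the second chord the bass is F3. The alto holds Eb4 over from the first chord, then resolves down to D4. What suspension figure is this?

7–6 suspension.

At the second chord the bass is F3. The suspended Eb4 lies a seventh above the bass; after resolving down by step to D4, the interval above the bass becomes a sixth.
Suspension figures are named by those two intervals: 7–6.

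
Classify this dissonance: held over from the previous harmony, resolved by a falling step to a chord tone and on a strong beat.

Approach: by preparation — the pitch is first a chord tone, then held (tied or repeated) while the harmony changes under it. Departure: down by step. Metric position: strong.
A prepared dissonance that resolves downward by step — a suspension. (The same figure resolving upward would be a retardation.)

Suspension.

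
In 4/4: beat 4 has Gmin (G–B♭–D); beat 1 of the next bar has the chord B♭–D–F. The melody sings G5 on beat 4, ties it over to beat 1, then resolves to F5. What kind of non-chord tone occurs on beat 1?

Suspension.

The harmony at that moment is B♭ major triad (B♭, D, F); G5 is not a chord tone.
It is held over (the same pitch as the preceding G5) and left by step down to F5.
Held over from the previous chord and resolving down by step — a suspension.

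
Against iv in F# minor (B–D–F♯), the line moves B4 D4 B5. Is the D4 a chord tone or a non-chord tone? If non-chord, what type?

Chord tone (the third of B minor triad).

B minor triad contains B, D, F♯; D is the third, so it is a chord tone.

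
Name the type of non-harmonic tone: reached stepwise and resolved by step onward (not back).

Passing tone.

Approach: by step. Departure: by step, continuing in the same direction.
Stepwise on both sides with no change of direction means the note fills in the space between two different chord tones — a passing tone. (Had it turned back to its starting note it would be a neighbor tone instead.)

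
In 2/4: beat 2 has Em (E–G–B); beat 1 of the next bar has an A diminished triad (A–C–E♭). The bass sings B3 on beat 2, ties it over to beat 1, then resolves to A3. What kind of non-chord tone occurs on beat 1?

The harmony at that moment is A diminished triad (A, C, E♭); B3 is not a chord tone.
It is held over (the same pitch as the preceding B3) and left by step down to A3.
Held over from the previous chord and resolving down by step — a suspension.

Suspension.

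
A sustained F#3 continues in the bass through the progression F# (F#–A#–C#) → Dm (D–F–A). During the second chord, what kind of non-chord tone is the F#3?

The harmony at that moment is D minor triad (D, F, A); F#3 is not a chord tone.
It is held over (the same pitch as the preceding F#3) and then sustained as the same pitch into the next harmony.
Sustained through a change of harmony — a pedal tone.

Pedal tone (pedal point).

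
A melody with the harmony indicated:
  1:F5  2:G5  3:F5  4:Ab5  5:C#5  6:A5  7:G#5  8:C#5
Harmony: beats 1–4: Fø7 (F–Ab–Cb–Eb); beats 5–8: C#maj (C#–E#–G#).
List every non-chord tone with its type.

The harmony at that moment is F half-diminished seventh chord (F, Ab, Cb, Eb); G5 is not a chord tone.
It is approached by step up from F5 and left by step down to F5.
Step away and step back to the same note — a neighbor tone (upper neighbor).
The harmony at that moment is C# major triad (C#, E#, G#); A5 is not a chord tone.
It is approached by leap up from C#5 and left by step down to G#5.
Leap in, step out — an appoggiatura.

G5 (beat 2) — neighbor tone; A5 (beat 6) — appoggiatura.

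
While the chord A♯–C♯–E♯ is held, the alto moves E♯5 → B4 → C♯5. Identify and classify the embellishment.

B4 is an appoggiatura.

The harmony at that moment is A♯ minor triad (A♯, C♯, E♯); B4 is not a chord tone.
It is approached by leap down from E♯5 and left by step up to C♯5.
Leap in, step out — an appoggiatura.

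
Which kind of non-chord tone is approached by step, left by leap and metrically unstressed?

Escape tone.

Approach: by step. Departure: by leap. Metric position: weak.
Step in, leap out, from a weak position — an escape tone (échappée). (It is the mirror image of the appoggiatura, which leaps in and steps out on a strong beat.)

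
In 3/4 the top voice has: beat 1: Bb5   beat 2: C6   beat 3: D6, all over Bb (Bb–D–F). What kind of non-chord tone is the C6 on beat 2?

Passing tone.

The harmony at that moment is Bb major triad (Bb, D, F); C6 is not a chord tone.
It is approached by step up from Bb5 and left by step up to D6.
Step in, step out in the same direction — a passing tone.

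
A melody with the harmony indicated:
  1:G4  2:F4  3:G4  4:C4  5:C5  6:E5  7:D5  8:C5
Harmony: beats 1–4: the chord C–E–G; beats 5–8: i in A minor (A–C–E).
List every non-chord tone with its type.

F4 (beat 2) — neighbor tone; D5 (beat 7) — passing tone.

The harmony at that moment is C major triad (C, E, G); F4 is not a chord tone.
It is approached by step down from G4 and left by step up to G4.
Step away and step back to the same note — a neighbor tone (lower neighbor).
The harmony at that moment is A minor triad (A, C, E); D5 is not a chord tone.
It is approached by step down from E5 and left by step down to C5.
Step in, step out in the same direction — a passing tone.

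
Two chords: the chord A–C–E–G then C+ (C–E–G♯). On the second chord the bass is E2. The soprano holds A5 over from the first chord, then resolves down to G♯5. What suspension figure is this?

At the second chord the bass is E2. The suspended A5 lies a fourth above the bass; after resolving down by step to G♯5, the interval above the bass becomes a third.
Suspension figures are named by those two intervals: 4–3.

4–3 suspension.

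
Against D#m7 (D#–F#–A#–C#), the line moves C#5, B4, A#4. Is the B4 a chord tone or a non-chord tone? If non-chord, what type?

The harmony at that moment is D# minor seventh chord (D#, F#, A#, C#); B4 is not a chord tone.
It is approached by step down from C#5 and left by step down to A#4.
Step in, step out in the same direction — a passing tone.

Non-chord tone — a passing tone.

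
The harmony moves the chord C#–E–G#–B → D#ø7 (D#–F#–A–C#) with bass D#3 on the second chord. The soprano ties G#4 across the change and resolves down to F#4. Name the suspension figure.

4–3 suspension.

At the second chord the bass is D#3. The suspended G#4 lies a fourth above the bass; after resolving down by step to F#4, the interval above the bass becomes a third.
Suspension figures are named by those two intervals: 4–3.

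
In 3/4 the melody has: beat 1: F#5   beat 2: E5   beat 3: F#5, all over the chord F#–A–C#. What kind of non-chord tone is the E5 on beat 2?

The harmony at that moment is F# minor triad (F#, A, C#); E5 is not a chord tone.
It is approached by step down from F#5 and left by step up to F#5.
Step away and step back to the same note — a neighbor tone (lower neighbor).

Lower neighbor tone.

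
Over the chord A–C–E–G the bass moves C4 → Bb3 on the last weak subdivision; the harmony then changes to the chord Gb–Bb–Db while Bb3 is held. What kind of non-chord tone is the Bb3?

Bb3 is an anticipation.

The harmony at that moment is A minor seventh chord (A, C, E, G); Bb3 is not a chord tone.
It is approached by step down from C4 and then sustained as the same pitch into the next harmony.
Arriving early and becoming a chord tone when the harmony changes — an anticipation.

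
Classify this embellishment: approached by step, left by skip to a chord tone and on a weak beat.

Escape tone.

Approach: by step. Departure: by leap. Metric position: weak.
Step in, leap out, from a weak position — an escape tone (échappée). (It is the mirror image of the appoggiatura, which leaps in and steps out on a strong beat.)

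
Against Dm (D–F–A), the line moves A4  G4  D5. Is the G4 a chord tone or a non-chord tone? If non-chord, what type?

The harmony at that moment is D minor triad (D, F, A); G4 is not a chord tone.
It is approached by step down from A4 and left by leap up to D5.
Step in, leap out — an escape tone.

Non-chord tone — an escape tone.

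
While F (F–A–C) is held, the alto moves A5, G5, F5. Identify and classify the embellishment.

The harmony at that moment is F major triad (F, A, C); G5 is not a chord tone.
It is approached by step down from A5 and left by step down to F5.
Step in, step out in the same direction — a passing tone.

G5 is a passing tone.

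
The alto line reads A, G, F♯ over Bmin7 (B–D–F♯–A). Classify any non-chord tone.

G is a passing tone.

The harmony at that moment is B minor seventh chord (B, D, F♯, A); G is not a chord tone.
It is approached by step down from A and left by step down to F♯.
Step in, step out in the same direction — a passing tone.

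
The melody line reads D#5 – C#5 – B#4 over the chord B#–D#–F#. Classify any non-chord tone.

C#5 is a passing tone.

The harmony at that moment is B# diminished triad (B#, D#, F#); C#5 is not a chord tone.
It is approached by step down from D#5 and left by step down to B#4.
Step in, step out in the same direction — a passing tone.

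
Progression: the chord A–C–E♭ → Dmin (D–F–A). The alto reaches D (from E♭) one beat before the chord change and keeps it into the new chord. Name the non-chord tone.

D is an anticipation.

The harmony at that moment is A diminished triad (A, C, E♭); D is not a chord tone.
It is approached by step down from E♭ and then sustained as the same pitch into the next harmony.
Arriving early and becoming a chord tone when the harmony changes — an anticipation.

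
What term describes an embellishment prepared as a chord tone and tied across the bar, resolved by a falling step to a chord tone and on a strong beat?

Suspension.

Approach: by preparation — the pitch is first a chord tone, then held (tied or repeated) while the harmony changes under it. Departure: down by step. Metric position: strong.
A prepared dissonance that resolves downward by step — a suspension. (The same figure resolving upward would be a retardation.)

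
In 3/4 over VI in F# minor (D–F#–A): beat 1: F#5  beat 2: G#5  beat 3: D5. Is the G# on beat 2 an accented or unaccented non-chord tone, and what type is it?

The harmony at that moment is D major triad (D, F#, A); G#5 is not a chord tone.
It is approached by step up from F#5 and left by leap down to D5.
Step in, leap out — an escape tone.
It falls on a weak beat, so it is unaccented.

Unaccented escape tone.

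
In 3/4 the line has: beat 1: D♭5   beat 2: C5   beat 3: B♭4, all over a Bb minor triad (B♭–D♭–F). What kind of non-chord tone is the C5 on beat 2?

The harmony at that moment is B♭ minor triad (B♭, D♭, F); C5 is not a chord tone.
It is approached by step down from D♭5 and left by step down to B♭4.
Step in, step out in the same direction — a passing tone.

Passing tone.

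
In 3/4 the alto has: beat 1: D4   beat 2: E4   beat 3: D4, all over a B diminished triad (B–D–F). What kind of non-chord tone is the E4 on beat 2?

The harmony at that moment is B diminished triad (B, D, F); E4 is not a chord tone.
It is approached by step up from D4 and left by step down to D4.
Step away and step back to the same note — a neighbor tone (upper neighbor).

Upper neighbor tone.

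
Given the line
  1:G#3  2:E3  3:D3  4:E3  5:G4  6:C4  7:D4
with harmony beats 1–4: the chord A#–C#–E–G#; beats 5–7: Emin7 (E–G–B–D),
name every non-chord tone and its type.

D3 (beat 3) — neighbor tone; C4 (beat 6) — appoggiatura.

The harmony at that moment is A# half-diminished seventh chord (A#, C#, E, G#); D3 is not a chord tone.
It is approached by step down from E3 and left by step up to E3.
Step away and step back to the same note — a neighbor tone (lower neighbor).
The harmony at that moment is E minor seventh chord (E, G, B, D); C4 is not a chord tone.
It is approached by leap down from G4 and left by step up to D4.
Leap in, step out — an appoggiatura.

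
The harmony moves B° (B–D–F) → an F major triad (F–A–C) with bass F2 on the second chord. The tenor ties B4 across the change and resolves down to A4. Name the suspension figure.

At the second chord the bass is F2. The suspended B4 lies a fourth above the bass; after resolving down by step to A4, the interval above the bass becomes a third.
Suspension figures are named by those two intervals: 4–3.

4–3 suspension.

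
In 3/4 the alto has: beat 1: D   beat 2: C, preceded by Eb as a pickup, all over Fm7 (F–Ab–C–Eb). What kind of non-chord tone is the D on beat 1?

Passing tone.

The harmony at that moment is F minor seventh chord (F, Ab, C, Eb); D is not a chord tone.
It is approached by step down from Eb and left by step down to C.
Step in, step out in the same direction — a passing tone.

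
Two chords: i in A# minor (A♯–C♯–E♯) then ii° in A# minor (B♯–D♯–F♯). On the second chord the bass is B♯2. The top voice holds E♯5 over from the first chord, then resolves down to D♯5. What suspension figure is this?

At the second chord the bass is B♯2. The suspended E♯5 lies a fourth above the bass; after resolving down by step to D♯5, the interval above the bass becomes a third.
Suspension figures are named by those two intervals: 4–3.

4–3 suspension.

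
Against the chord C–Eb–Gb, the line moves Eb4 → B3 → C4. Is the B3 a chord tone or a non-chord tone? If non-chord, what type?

The harmony at that moment is C diminished triad (C, Eb, Gb); B3 is not a chord tone.
It is approached by leap down from Eb4 and left by step up to C4.
Leap in, step out — an appoggiatura.

Non-chord tone — an appoggiatura.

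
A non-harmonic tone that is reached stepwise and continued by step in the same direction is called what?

Passing tone.

Approach: by step. Departure: by step, continuing in the same direction.
Stepwise on both sides with no change of direction means the note fills in the space between two different chord tones — a passing tone. (Had it turned back to its starting note it would be a neighbor tone instead.)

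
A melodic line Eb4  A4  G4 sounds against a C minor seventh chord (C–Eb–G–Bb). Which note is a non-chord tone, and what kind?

A4 is an appoggiatura.

The harmony at that moment is C minor seventh chord (C, Eb, G, Bb); A4 is not a chord tone.
It is approached by leap up from Eb4 and left by step down to G4.
Leap in, step out — an appoggiatura.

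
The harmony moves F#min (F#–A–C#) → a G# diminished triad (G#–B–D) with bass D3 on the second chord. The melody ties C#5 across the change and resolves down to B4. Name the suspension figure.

At the second chord the bass is D3. The suspended C#5 lies a seventh above the bass; after resolving down by step to B4, the interval above the bass becomes a sixth.
Suspension figures are named by those two intervals: 7–6.

7–6 suspension.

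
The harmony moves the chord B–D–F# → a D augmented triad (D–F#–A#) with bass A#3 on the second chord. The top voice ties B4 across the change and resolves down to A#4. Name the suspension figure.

At the second chord the bass is A#3. The suspended B4 lies a ninth above the bass; after resolving down by step to A#4, the interval above the bass becomes an octave.
Suspension figures are named by those two intervals: 9–8.

9–8 suspension.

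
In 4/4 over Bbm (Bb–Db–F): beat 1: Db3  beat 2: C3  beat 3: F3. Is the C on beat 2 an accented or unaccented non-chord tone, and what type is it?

The harmony at that moment is Bb minor triad (Bb, Db, F); C3 is not a chord tone.
It is approached by step down from Db3 and left by leap up to F3.
Step in, leap out — an escape tone.
It falls on a weak beat, so it is unaccented.

Unaccented escape tone.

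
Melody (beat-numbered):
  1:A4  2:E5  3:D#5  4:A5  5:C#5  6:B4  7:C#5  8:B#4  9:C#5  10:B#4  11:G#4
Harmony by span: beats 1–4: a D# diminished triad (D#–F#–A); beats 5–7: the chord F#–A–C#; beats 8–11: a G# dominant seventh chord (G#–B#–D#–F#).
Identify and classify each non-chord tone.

E5 (beat 2) — appoggiatura; B4 (beat 6) — neighbor tone; C#5 (beat 9) — neighbor tone.

The harmony at that moment is D# diminished triad (D#, F#, A); E5 is not a chord tone.
It is approached by leap up from A4 and left by step down to D#5.
Leap in, step out — an appoggiatura.
The harmony at that moment is F# minor triad (F#, A, C#); B4 is not a chord tone.
It is approached by step down from C#5 and left by step up to C#5.
Step away and step back to the same note — a neighbor tone (lower neighbor).
The harmony at that moment is G# dominant seventh chord (G#, B#, D#, F#); C#5 is not a chord tone.
It is approached by step up from B#4 and left by step down to B#4.
Step away and step back to the same note — a neighbor tone (upper neighbor).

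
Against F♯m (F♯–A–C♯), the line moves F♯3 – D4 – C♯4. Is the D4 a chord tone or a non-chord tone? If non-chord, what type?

The harmony at that moment is F♯ minor triad (F♯, A, C♯); D4 is not a chord tone.
It is approached by leap up from F♯3 and left by step down to C♯4.
Leap in, step out — an appoggiatura.

Non-chord tone — an appoggiatura.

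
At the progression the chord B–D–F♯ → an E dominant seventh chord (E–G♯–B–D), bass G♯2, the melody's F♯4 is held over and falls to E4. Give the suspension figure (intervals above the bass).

At the second chord the bass is G♯2. The suspended F♯4 lies a seventh above the bass; after resolving down by step to E4, the interval above the bass becomes a sixth.
Suspension figures are named by those two intervals: 7–6.

7–6 suspension.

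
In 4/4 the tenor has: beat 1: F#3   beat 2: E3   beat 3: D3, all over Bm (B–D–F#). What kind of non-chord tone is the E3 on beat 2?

The harmony at that moment is B minor triad (B, D, F#); E3 is not a chord tone.
It is approached by step down from F#3 and left by step down to D3.
Step in, step out in the same direction — a passing tone.

Passing tone.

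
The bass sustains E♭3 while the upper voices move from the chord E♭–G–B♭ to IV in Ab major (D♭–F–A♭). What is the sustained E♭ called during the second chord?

The harmony at that moment is D♭ major triad (D♭, F, A♭); E♭3 is not a chord tone.
It is held over (the same pitch as the preceding E♭3) and then sustained as the same pitch into the next harmony.
Sustained through a change of harmony — a pedal tone.

Pedal tone (pedal point).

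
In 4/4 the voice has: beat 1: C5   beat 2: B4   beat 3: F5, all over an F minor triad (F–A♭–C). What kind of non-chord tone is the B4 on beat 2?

The harmony at that moment is F minor triad (F, A♭, C); B4 is not a chord tone.
It is approached by step down from C5 and left by leap up to F5.
Step in, leap out, on a weak beat — an escape tone.

Escape tone.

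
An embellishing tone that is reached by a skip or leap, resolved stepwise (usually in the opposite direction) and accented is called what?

Appoggiatura.

Approach: by leap. Departure: by step. Metric position: strong.
Leap in, step out, in a metrically strong position — an appoggiatura. (It is the mirror image of the escape tone, which steps in and leaps out from a weak position.)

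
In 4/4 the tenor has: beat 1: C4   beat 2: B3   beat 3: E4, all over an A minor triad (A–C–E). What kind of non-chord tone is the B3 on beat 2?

The harmony at that moment is A minor triad (A, C, E); B3 is not a chord tone.
It is approached by step down from C4 and left by leap up to E4.
Step in, leap out, on a weak beat — an escape tone.

Escape tone.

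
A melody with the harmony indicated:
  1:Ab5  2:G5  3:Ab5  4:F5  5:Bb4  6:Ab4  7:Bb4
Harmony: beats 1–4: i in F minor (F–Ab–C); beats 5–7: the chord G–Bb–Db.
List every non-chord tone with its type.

The harmony at that moment is F minor triad (F, Ab, C); G5 is not a chord tone.
It is approached by step down from Ab5 and left by step up to Ab5.
Step away and step back to the same note — a neighbor tone (lower neighbor).
The harmony at that moment is G diminished triad (G, Bb, Db); Ab4 is not a chord tone.
It is approached by step down from Bb4 and left by step up to Bb4.
Step away and step back to the same note — a neighbor tone (lower neighbor).

G5 (beat 2) — neighbor tone; Ab4 (beat 6) — neighbor tone.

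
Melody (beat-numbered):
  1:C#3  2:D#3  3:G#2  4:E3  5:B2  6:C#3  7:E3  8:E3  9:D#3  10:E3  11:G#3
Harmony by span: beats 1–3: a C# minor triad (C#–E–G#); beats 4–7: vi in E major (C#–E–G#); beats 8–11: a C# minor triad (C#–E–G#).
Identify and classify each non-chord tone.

The harmony at that moment is C# minor triad (C#, E, G#); D#3 is not a chord tone.
It is approached by step up from C#3 and left by leap down to G#2.
Step in, leap out — an escape tone.
The harmony at that moment is C# minor triad (C#, E, G#); B2 is not a chord tone.
It is approached by leap down from E3 and left by step up to C#3.
Leap in, step out — an appoggiatura.
The harmony at that moment is C# minor triad (C#, E, G#); D#3 is not a chord tone.
It is approached by step down from E3 and left by step up to E3.
Step away and step back to the same note — a neighbor tone (lower neighbor).

D#3 (beat 2) — escape tone; B2 (beat 5) — appoggiatura; D#3 (beat 9) — neighbor tone.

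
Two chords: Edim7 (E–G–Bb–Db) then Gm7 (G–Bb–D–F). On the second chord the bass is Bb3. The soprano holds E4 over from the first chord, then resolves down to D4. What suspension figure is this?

4–3 suspension.

At the second chord the bass is Bb3. The suspended E4 lies a fourth above the bass; after resolving down by step to D4, the interval above the bass becomes a third.
Suspension figures are named by those two intervals: 4–3.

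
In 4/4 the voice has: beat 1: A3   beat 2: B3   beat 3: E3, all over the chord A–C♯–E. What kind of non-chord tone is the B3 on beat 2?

Escape tone.

The harmony at that moment is A major triad (A, C♯, E); B3 is not a chord tone.
It is approached by step up from A3 and left by leap down to E3.
Step in, leap out, on a weak beat — an escape tone.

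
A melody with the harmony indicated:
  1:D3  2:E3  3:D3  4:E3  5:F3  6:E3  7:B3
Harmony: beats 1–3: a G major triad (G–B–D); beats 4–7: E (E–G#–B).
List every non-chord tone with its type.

The harmony at that moment is G major triad (G, B, D); E3 is not a chord tone.
It is approached by step up from D3 and left by step down to D3.
Step away and step back to the same note — a neighbor tone (upper neighbor).
The harmony at that moment is E major triad (E, G#, B); F3 is not a chord tone.
It is approached by step up from E3 and left by step down to E3.
Step away and step back to the same note — a neighbor tone (upper neighbor).

E3 (beat 2) — neighbor tone; F3 (beat 5) — neighbor tone.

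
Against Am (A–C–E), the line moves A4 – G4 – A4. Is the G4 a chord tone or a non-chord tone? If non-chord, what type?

Non-chord tone — a neighbor tone.

The harmony at that moment is A minor triad (A, C, E); G4 is not a chord tone.
It is approached by step down from A4 and left by step up to A4.
Step away and step back to the same note — a neighbor tone (lower neighbor).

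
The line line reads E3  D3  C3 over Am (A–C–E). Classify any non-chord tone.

The harmony at that moment is A minor triad (A, C, E); D3 is not a chord tone.
It is approached by step down from E3 and left by step down to C3.
Step in, step out in the same direction — a passing tone.

D3 is a passing tone.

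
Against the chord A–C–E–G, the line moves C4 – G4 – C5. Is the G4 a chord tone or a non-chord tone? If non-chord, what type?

Chord tone (the seventh of A minor seventh chord).

A minor seventh chord contains A, C, E, G; G is the seventh, so it is a chord tone.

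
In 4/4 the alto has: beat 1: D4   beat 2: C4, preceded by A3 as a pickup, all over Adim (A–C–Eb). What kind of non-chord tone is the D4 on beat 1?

The harmony at that moment is A diminished triad (A, C, Eb); D4 is not a chord tone.
It is approached by leap up from A3 and left by step down to C4.
Leap in, step out, metrically accented — an appoggiatura.

Appoggiatura.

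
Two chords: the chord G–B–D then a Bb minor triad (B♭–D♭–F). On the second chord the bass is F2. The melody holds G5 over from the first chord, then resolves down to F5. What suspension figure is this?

9–8 suspension.

At the second chord the bass is F2. The suspended G5 lies a ninth above the bass; after resolving down by step to F5, the interval above the bass becomes an octave.
Suspension figures are named by those two intervals: 9–8.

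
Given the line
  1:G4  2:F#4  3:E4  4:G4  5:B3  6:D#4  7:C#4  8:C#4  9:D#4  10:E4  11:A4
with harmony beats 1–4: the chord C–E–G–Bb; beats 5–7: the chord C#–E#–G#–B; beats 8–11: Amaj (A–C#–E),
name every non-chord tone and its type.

F#4 (beat 2) — passing tone; D#4 (beat 6) — appoggiatura; D#4 (beat 9) — passing tone.

The harmony at that moment is C dominant seventh chord (C, E, G, Bb); F#4 is not a chord tone.
It is approached by step down from G4 and left by step down to E4.
Step in, step out in the same direction — a passing tone.
The harmony at that moment is C# dominant seventh chord (C#, E#, G#, B); D#4 is not a chord tone.
It is approached by leap up from B3 and left by step down to C#4.
Leap in, step out — an appoggiatura.
The harmony at that moment is A major triad (A, C#, E); D#4 is not a chord tone.
It is approached by step up from C#4 and left by step up to E4.
Step in, step out in the same direction — a passing tone.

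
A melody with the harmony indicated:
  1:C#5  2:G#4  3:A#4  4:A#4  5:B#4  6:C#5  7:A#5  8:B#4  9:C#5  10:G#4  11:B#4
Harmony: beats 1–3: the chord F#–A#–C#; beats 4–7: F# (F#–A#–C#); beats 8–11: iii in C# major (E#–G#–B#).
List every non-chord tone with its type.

The harmony at that moment is F# major triad (F#, A#, C#); G#4 is not a chord tone.
It is approached by leap down from C#5 and left by step up to A#4.
Leap in, step out — an appoggiatura.
The harmony at that moment is F# major triad (F#, A#, C#); B#4 is not a chord tone.
It is approached by step up from A#4 and left by step up to C#5.
Step in, step out in the same direction — a passing tone.
The harmony at that moment is E# minor triad (E#, G#, B#); C#5 is not a chord tone.
It is approached by step up from B#4 and left by leap down to G#4.
Step in, leap out — an escape tone.

G#4 (beat 2) — appoggiatura; B#4 (beat 5) — passing tone; C#5 (beat 9) — escape tone.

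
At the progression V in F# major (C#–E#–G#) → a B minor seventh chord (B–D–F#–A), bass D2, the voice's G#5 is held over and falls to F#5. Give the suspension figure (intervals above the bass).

At the second chord the bass is D2. The suspended G#5 lies a fourth above the bass; after resolving down by step to F#5, the interval above the bass becomes a third.
Suspension figures are named by those two intervals: 4–3.

4–3 suspension.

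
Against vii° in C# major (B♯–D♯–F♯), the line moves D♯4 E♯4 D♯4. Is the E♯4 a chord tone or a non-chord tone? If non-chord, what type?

Non-chord tone — a neighbor tone.

The harmony at that moment is B♯ diminished triad (B♯, D♯, F♯); E♯4 is not a chord tone.
It is approached by step up from D♯4 and left by step down to D♯4.
Step away and step back to the same note — a neighbor tone (upper neighbor).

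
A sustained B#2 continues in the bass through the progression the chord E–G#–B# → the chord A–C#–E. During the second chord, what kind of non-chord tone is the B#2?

The harmony at that moment is A major triad (A, C#, E); B#2 is not a chord tone.
It is held over (the same pitch as the preceding B#2) and then sustained as the same pitch into the next harmony.
Sustained through a change of harmony — a pedal tone.

Pedal tone (pedal point).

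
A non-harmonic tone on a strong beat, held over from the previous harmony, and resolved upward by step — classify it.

Approach: by preparation — the pitch is first a chord tone, then held (tied or repeated) while the harmony changes under it. Departure: up by step. Metric position: strong.
A prepared dissonance that resolves upward by step — a retardation. (The same figure resolving downward would be a suspension.)

Retardation.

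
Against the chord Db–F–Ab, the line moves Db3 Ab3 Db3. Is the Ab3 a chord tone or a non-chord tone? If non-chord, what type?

Chord tone (the fifth of Db major triad).

Db major triad contains Db, F, Ab; Ab is the fifth, so it is a chord tone.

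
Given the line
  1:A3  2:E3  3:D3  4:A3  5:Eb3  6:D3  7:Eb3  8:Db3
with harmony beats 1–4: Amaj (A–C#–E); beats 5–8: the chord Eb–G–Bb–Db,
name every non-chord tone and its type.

The harmony at that moment is A major triad (A, C#, E); D3 is not a chord tone.
It is approached by step down from E3 and left by leap up to A3.
Step in, leap out — an escape tone.
The harmony at that moment is Eb dominant seventh chord (Eb, G, Bb, Db); D3 is not a chord tone.
It is approached by step down from Eb3 and left by step up to Eb3.
Step away and step back to the same note — a neighbor tone (lower neighbor).

D3 (beat 3) — escape tone; D3 (beat 6) — neighbor tone.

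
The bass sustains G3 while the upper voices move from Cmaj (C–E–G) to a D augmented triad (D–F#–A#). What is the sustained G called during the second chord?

Pedal tone (pedal point).

The harmony at that moment is D augmented triad (D, F#, A#); G3 is not a chord tone.
It is held over (the same pitch as the preceding G3) and then sustained as the same pitch into the next harmony.
Sustained through a change of harmony — a pedal tone.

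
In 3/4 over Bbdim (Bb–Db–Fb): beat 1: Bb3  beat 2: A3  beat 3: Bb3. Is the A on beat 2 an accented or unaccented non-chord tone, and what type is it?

The harmony at that moment is Bb diminished triad (Bb, Db, Fb); A3 is not a chord tone.
It is approached by step down from Bb3 and left by step up to Bb3.
Step away and step back to the same note — a neighbor tone (lower neighbor).
It falls on a weak beat, so it is unaccented.

Unaccented neighbor tone.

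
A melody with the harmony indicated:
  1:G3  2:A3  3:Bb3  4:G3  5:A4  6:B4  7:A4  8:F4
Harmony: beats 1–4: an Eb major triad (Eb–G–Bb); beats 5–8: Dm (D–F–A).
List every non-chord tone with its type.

The harmony at that moment is Eb major triad (Eb, G, Bb); A3 is not a chord tone.
It is approached by step up from G3 and left by step up to Bb3.
Step in, step out in the same direction — a passing tone.
The harmony at that moment is D minor triad (D, F, A); B4 is not a chord tone.
It is approached by step up from A4 and left by step down to A4.
Step away and step back to the same note — a neighbor tone (upper neighbor).

A3 (beat 2) — passing tone; B4 (beat 6) — neighbor tone.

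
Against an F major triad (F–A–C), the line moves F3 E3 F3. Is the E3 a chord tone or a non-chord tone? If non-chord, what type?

Non-chord tone — a neighbor tone.

The harmony at that moment is F major triad (F, A, C); E3 is not a chord tone.
It is approached by step down from F3 and left by step up to F3.
Step away and step back to the same note — a neighbor tone (lower neighbor).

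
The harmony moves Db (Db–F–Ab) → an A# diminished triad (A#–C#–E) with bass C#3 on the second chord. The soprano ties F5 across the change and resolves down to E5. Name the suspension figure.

At the second chord the bass is C#3. The suspended F5 lies a fourth above the bass; after resolving down by step to E5, the interval above the bass becomes a third.
Suspension figures are named by those two intervals: 4–3.

4–3 suspension.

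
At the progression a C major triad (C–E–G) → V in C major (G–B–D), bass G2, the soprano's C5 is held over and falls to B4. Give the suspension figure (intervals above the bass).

At the second chord the bass is G2. The suspended C5 lies a fourth above the bass; after resolving down by step to B4, the interval above the bass becomes a third.
Suspension figures are named by those two intervals: 4–3.

4–3 suspension.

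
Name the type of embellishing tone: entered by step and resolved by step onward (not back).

Passing tone.

Approach: by step. Departure: by step, continuing in the same direction.
Stepwise on both sides with no change of direction means the note fills in the space between two different chord tones — a passing tone. (Had it turned back to its starting note it would be a neighbor tone instead.)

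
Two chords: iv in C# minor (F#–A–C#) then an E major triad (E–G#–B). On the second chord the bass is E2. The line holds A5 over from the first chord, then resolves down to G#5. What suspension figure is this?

4–3 suspension.

At the second chord the bass is E2. The suspended A5 lies a fourth above the bass; after resolving down by step to G#5, the interval above the bass becomes a third.
Suspension figures are named by those two intervals: 4–3.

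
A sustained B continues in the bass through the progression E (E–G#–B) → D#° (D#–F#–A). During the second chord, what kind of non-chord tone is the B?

Pedal tone (pedal point).

The harmony at that moment is D# diminished triad (D#, F#, A); B is not a chord tone.
It is held over (the same pitch as the preceding B) and then sustained as the same pitch into the next harmony.
Sustained through a change of harmony — a pedal tone.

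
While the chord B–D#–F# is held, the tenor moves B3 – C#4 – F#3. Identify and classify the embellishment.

C#4 is an escape tone.

The harmony at that moment is B major triad (B, D#, F#); C#4 is not a chord tone.
It is approached by step up from B3 and left by leap down to F#3.
Step in, leap out — an escape tone.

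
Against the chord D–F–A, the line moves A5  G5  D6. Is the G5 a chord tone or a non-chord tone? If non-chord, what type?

Non-chord tone — an escape tone.

The harmony at that moment is D minor triad (D, F, A); G5 is not a chord tone.
It is approached by step down from A5 and left by leap up to D6.
Step in, leap out — an escape tone.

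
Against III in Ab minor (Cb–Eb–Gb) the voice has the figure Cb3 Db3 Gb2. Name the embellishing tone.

Db3 is an escape tone.

The harmony at that moment is Cb major triad (Cb, Eb, Gb); Db3 is not a chord tone.
It is approached by step up from Cb3 and left by leap down to Gb2.
Step in, leap out — an escape tone.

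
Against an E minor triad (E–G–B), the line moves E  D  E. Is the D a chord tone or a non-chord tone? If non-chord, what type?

Non-chord tone — a neighbor tone.

The harmony at that moment is E minor triad (E, G, B); D is not a chord tone.
It is approached by step down from E and left by step up to E.
Step away and step back to the same note — a neighbor tone (lower neighbor).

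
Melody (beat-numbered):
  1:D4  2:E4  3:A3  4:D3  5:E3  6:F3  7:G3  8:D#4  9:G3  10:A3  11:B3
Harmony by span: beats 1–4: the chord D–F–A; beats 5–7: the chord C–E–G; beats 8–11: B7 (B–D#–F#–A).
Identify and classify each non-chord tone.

E4 (beat 2) — escape tone; F3 (beat 6) — passing tone; G3 (beat 9) — appoggiatura.

The harmony at that moment is D minor triad (D, F, A); E4 is not a chord tone.
It is approached by step up from D4 and left by leap down to A3.
Step in, leap out — an escape tone.
The harmony at that moment is C major triad (C, E, G); F3 is not a chord tone.
It is approached by step up from E3 and left by step up to G3.
Step in, step out in the same direction — a passing tone.
The harmony at that moment is B dominant seventh chord (B, D#, F#, A); G3 is not a chord tone.
It is approached by leap down from D#4 and left by step up to A3.
Leap in, step out — an appoggiatura.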